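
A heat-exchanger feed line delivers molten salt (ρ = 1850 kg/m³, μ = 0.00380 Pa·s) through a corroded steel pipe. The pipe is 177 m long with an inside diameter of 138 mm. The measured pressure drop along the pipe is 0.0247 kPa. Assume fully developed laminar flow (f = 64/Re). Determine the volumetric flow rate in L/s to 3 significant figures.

Q ≈ 0.327 L/s

For laminar flow, f = 64/Re with Re = ρVD/μ, so Darcy-Weisbach reduces to ΔP = 32μLV/D². Solving for V: V = ΔP·D²/(32μL) = 24.7·(0.138)²/(32·0.0038·177) = 0.02185 m/s.
Check: Re = ρVD/μ = 1850·0.02185·0.138/0.0038 = 1468 < 2300, so the laminar assumption holds.
Q = V·A = 0.02185·(π/4·0.138²) = 0.0003269 m³/s = 0.327 L/s.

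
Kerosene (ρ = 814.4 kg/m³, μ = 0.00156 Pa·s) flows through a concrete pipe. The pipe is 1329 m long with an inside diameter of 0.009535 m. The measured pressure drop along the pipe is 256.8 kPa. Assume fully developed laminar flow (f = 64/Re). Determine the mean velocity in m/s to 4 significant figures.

For laminar flow, f = 64/Re with Re = ρVD/μ, so Darcy-Weisbach reduces to ΔP = 32μLV/D². Solving for V: V = ΔP·D²/(32μL) = 2.568e+05·(0.009535)²/(32·0.00156·1329) = 0.3519 m/s.
Check: Re = ρVD/μ = 814.4·0.3519·0.009535/0.00156 = 1752 < 2300, so the laminar assumption holds.

V ≈ 0.3519 m/s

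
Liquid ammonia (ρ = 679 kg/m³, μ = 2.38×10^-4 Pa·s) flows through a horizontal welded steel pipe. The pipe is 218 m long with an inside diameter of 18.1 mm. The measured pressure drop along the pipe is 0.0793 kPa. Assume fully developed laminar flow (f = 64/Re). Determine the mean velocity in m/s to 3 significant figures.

V ≈ 0.0156 m/s

For laminar flow, f = 64/Re with Re = ρVD/μ, so Darcy-Weisbach reduces to ΔP = 32μLV/D². Solving for V: V = ΔP·D²/(32μL) = 79.3·(0.0181)²/(32·0.000238·218) = 0.01565 m/s.
Check: Re = ρVD/μ = 679·0.01565·0.0181/0.000238 = 808 < 2300, so the laminar assumption holds.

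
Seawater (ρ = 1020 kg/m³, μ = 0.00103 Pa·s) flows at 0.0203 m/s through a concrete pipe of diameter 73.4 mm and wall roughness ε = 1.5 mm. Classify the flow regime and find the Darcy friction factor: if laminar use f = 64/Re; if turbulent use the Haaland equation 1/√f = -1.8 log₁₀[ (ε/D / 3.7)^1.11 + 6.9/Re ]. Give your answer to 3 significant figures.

Re = ρVD/μ = 1020·0.0203·0.0734/0.00103 = 1476.
Re < 2300 → laminar, so f = 64/Re = 0.04337 (roughness is irrelevant in laminar flow).

f ≈ 0.0434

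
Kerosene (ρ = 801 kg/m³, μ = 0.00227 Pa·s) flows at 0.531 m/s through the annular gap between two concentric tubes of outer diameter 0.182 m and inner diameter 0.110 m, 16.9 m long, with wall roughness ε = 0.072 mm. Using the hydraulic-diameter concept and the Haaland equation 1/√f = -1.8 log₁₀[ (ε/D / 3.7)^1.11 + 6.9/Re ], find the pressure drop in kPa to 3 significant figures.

Hydraulic diameter D_h = 4A/P = D_o - D_i = 0.182 - 0.11 = 0.072 m.
Re = ρVD_h/μ = 801·0.531·0.072/0.00227 = 1.349e+04.
ε/D_h = 7.2e-05/0.072 = 0.001; Haaland gives 1/√f = -1.8 log₁₀[0.000109+0.000511] = 5.773, so f = 0.03001.
ΔP = f(L/D_h)(ρV²/2) = 0.03001·16.9/0.072·112.9 = 795.5 Pa.
ΔP = 0.795 kPa.

ΔP ≈ 0.795 kPa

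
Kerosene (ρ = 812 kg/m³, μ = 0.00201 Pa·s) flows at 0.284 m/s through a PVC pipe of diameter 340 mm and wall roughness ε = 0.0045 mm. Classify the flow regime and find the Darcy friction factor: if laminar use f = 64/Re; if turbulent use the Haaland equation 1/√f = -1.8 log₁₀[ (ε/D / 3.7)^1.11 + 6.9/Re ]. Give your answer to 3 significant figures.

Re = ρVD/μ = 812·0.284·0.34/0.00201 = 3.901e+04.
Re > 4000 → turbulent. ε/D = 4.5e-06/0.34 = 1.32e-05; Haaland: 1/√f = -1.8 log₁₀[9e-07 + 0.000177] = 6.75, so f = 0.02195.

f ≈ 0.0219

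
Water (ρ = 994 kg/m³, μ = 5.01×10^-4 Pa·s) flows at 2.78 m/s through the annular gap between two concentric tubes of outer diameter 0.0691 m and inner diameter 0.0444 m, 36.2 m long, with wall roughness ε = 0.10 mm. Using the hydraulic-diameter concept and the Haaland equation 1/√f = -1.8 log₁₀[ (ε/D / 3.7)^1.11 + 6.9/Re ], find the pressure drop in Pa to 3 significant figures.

Hydraulic diameter D_h = 4A/P = D_o - D_i = 0.0691 - 0.0444 = 0.0247 m.
Re = ρVD_h/μ = 994·2.78·0.0247/0.000501 = 1.362e+05.
ε/D_h = 0.0001/0.0247 = 0.00405; Haaland gives 1/√f = -1.8 log₁₀[0.000517+5.06e-05] = 5.843, so f = 0.02929.
ΔP = f(L/D_h)(ρV²/2) = 0.02929·36.2/0.0247·3841 = 1.649e+05 Pa.

ΔP ≈ 165000 Pa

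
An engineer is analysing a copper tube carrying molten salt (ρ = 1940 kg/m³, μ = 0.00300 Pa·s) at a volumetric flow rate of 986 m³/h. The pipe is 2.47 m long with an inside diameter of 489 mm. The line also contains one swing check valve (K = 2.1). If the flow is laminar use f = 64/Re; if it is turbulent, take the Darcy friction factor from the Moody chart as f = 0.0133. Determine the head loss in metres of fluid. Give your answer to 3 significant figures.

Q = 986 m³/h = 986/3600 = 0.2739 m³/s.
Cross-sectional area A = πD²/4 = π(0.489)²/4 = 0.1878 m²; mean velocity V = Q/A = 0.2739/0.1878 = 1.458 m/s.
Reynolds number Re = ρVD/μ = 1940 · 1.458 · 0.489 / 0.003 = 4.612e+05.
Re > 4000 → turbulent; use the Moody-chart value f = 0.0133.
Total minor-loss coefficient ΣK = 1·2.1 = 2.1.
ΔP = [f·L/D + ΣK]·(ρV²/2) = [0.0133·2.47/0.489 + 2.1]·(1940·1.458²/2) = [0.06718 + 2.1]·2063 = 4471 Pa.
Head loss h_f = ΔP/(ρg) = 4471/(1940·9.81) = 0.235 m.

h_f ≈ 0.235 m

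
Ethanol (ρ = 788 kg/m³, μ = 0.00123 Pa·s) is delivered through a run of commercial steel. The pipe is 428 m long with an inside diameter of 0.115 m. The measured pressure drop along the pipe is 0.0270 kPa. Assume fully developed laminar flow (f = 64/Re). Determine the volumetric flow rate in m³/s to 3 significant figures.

For laminar flow, f = 64/Re with Re = ρVD/μ, so Darcy-Weisbach reduces to ΔP = 32μLV/D². Solving for V: V = ΔP·D²/(32μL) = 27·(0.115)²/(32·0.00123·428) = 0.0212 m/s.
Check: Re = ρVD/μ = 788·0.0212·0.115/0.00123 = 1562 < 2300, so the laminar assumption holds.
Q = V·A = 0.0212·(π/4·0.115²) = 0.0002202 m³/s = 2.20×10^-4 m³/s.

Q ≈ 2.20×10^-4 m³/s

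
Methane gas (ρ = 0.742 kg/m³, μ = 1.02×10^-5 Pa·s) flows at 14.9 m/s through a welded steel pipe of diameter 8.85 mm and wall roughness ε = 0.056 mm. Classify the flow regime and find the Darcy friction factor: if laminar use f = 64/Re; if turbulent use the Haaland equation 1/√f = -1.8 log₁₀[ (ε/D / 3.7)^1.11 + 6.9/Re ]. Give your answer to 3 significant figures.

Re = ρVD/μ = 0.742·14.9·0.00885/1.02e-05 = 9593.
Re > 4000 → turbulent. ε/D = 5.6e-05/0.00885 = 0.00633; Haaland: 1/√f = -1.8 log₁₀[0.000849 + 0.000719] = 5.048, so f = 0.03924.

f ≈ 0.0392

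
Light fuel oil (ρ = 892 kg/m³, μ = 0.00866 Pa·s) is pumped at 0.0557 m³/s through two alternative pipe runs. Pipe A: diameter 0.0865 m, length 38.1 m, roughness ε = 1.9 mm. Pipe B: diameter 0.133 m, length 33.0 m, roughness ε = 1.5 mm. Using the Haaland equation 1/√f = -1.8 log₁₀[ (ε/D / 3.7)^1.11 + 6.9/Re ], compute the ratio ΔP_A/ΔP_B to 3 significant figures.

Pipe A: V = Q/A = 0.0557/0.005877 = 9.478 m/s; Re = 8.445e+04; ε/D = 0.022; Haaland → f = 0.05096; ΔP_A = f(L/D)(ρV²/2) = 8.994e+05 Pa.
Pipe B: V = Q/A = 0.0557/0.01389 = 4.009 m/s; Re = 5.492e+04; ε/D = 0.0113; Haaland → f = 0.04051; ΔP_B = f(L/D)(ρV²/2) = 7.206e+04 Pa.
ΔP_A/ΔP_B = 8.994e+05/7.206e+04 = 12.5.

ΔP_A/ΔP_B ≈ 12.5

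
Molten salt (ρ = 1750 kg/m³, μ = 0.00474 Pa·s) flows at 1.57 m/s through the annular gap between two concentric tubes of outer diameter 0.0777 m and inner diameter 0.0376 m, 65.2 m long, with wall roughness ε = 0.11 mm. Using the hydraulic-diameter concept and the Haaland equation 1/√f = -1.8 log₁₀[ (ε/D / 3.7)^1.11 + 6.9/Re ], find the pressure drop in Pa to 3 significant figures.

ΔP ≈ 106000 Pa

Hydraulic diameter D_h = 4A/P = D_o - D_i = 0.0777 - 0.0376 = 0.0401 m.
Re = ρVD_h/μ = 1750·1.57·0.0401/0.00474 = 2.324e+04.
ε/D_h = 0.00011/0.0401 = 0.00274; Haaland gives 1/√f = -1.8 log₁₀[0.000336+0.000297] = 5.758, so f = 0.03016.
ΔP = f(L/D_h)(ρV²/2) = 0.03016·65.2/0.0401·2157 = 1.058e+05 Pa.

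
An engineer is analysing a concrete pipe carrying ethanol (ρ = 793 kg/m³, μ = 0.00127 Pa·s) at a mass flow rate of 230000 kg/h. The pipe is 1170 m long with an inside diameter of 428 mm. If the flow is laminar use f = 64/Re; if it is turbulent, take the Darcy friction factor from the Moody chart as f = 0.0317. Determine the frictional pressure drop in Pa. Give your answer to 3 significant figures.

ΔP ≈ 10800 Pa

ṁ = 230000 kg/h = 230000/3600 = 63.89 kg/s.
A = πD²/4 = π(0.428)²/4 = 0.1439 m²; mean velocity V = ṁ/(ρA) = 63.89/(793 · 0.1439) = 0.56 m/s.
Reynolds number Re = ρVD/μ = 793 · 0.56 · 0.428 / 0.00127 = 1.497e+05.
Re > 4000 → turbulent; use the Moody-chart value f = 0.0317.
Darcy-Weisbach: ΔP = f(L/D)(ρV²/2) = 0.0317·(1170/0.428)·(793·0.56²/2) = 0.0317·2734·124.3 = 1.077e+04 Pa.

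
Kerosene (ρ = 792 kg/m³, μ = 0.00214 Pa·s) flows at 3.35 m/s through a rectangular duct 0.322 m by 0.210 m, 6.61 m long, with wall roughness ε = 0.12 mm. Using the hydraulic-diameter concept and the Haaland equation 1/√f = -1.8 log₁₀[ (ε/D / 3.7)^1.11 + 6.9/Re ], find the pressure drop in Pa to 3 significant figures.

Hydraulic diameter D_h = 4A/P = 4·(0.322·0.21)/(2·(0.322+0.21)) = 0.2705/1.064 = 0.2542 m.
Re = ρVD_h/μ = 792·3.35·0.2542/0.00214 = 3.152e+05.
ε/D_h = 0.00012/0.2542 = 0.000472; Haaland gives 1/√f = -1.8 log₁₀[4.76e-05+2.19e-05] = 7.485, so f = 0.01785.
ΔP = f(L/D_h)(ρV²/2) = 0.01785·6.61/0.2542·4444 = 2063 Pa.

ΔP ≈ 2060 Pa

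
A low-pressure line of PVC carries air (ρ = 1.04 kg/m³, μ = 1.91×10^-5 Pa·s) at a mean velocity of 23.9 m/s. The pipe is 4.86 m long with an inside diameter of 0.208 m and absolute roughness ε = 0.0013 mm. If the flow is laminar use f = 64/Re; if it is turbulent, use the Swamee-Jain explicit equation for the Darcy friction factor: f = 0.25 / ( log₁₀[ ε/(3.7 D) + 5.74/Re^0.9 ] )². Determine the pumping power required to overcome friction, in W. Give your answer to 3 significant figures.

P ≈ 83.0 W

Reynolds number Re = ρVD/μ = 1.04 · 23.9 · 0.208 / 1.91e-05 = 2.707e+05.
Re > 4000 → turbulent. Relative roughness ε/D = 1.3e-06/0.208 = 6.25e-06. Swamee-Jain: f = 0.25/(log₁₀[6.25e-06/3.7 + 5.74/2.707e+05^0.9])² = 0.25/(log₁₀[1.69e-06 + 7.41e-05])² = 0.25/(-4.121)² = 0.01472.
Darcy-Weisbach: ΔP = f(L/D)(ρV²/2) = 0.01472·(4.86/0.208)·(1.04·23.9²/2) = 0.01472·23.37·297 = 102.2 Pa.
Q = V·A = 23.9·0.03398 = 0.8121 m³/s.
Pumping power P = QΔP = 0.8121·102.2 = 82.99 W = 83.0 W.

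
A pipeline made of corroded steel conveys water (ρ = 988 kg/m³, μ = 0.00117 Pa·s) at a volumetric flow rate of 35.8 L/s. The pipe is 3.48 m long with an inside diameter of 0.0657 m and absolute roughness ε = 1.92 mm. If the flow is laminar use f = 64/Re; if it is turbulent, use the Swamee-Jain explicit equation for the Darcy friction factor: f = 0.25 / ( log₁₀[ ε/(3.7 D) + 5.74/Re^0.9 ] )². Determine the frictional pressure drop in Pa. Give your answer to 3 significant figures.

Q = 35.8 L/s = 35.8/1000 = 0.0358 m³/s.
Cross-sectional area A = πD²/4 = π(0.0657)²/4 = 0.00339 m²; mean velocity V = Q/A = 0.0358/0.00339 = 10.56 m/s.
Reynolds number Re = ρVD/μ = 988 · 10.56 · 0.0657 / 0.00117 = 5.859e+05.
Re > 4000 → turbulent. Relative roughness ε/D = 0.00192/0.0657 = 0.0292. Swamee-Jain: f = 0.25/(log₁₀[0.0292/3.7 + 5.74/5.859e+05^0.9])² = 0.25/(log₁₀[0.0079 + 3.7e-05])² = 0.25/(-2.1)² = 0.05667.
Darcy-Weisbach: ΔP = f(L/D)(ρV²/2) = 0.05667·(3.48/0.0657)·(988·10.56²/2) = 0.05667·52.97·5.509e+04 = 1.653e+05 Pa.

ΔP ≈ 165000 Pa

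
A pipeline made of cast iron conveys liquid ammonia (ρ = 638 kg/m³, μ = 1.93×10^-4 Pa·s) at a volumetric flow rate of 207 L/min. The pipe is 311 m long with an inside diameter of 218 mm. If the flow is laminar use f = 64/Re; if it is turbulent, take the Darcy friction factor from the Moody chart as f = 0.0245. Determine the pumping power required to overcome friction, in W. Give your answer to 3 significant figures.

Q = 207 L/min = 207/60000 = 0.00345 m³/s.
Cross-sectional area A = πD²/4 = π(0.218)²/4 = 0.03733 m²; mean velocity V = Q/A = 0.00345/0.03733 = 0.09243 m/s.
Reynolds number Re = ρVD/μ = 638 · 0.09243 · 0.218 / 0.000193 = 6.661e+04.
Re > 4000 → turbulent; use the Moody-chart value f = 0.0245.
Darcy-Weisbach: ΔP = f(L/D)(ρV²/2) = 0.0245·(311/0.218)·(638·0.09243²/2) = 0.0245·1427·2.725 = 95.26 Pa.
Pumping power P = QΔP = 0.00345·95.26 = 0.3286 W = 0.329 W.

P ≈ 0.329 W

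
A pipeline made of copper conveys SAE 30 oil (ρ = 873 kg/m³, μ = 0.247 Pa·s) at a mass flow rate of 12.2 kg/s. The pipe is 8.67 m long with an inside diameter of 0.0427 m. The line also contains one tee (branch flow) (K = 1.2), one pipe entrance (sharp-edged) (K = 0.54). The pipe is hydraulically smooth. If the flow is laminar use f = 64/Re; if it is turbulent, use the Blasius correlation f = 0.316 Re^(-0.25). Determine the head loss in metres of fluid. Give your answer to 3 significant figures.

h_f ≈ 51.3 m

A = πD²/4 = π(0.0427)²/4 = 0.001432 m²; mean velocity V = ṁ/(ρA) = 12.2/(873 · 0.001432) = 9.759 m/s.
Reynolds number Re = ρVD/μ = 873 · 9.759 · 0.0427 / 0.247 = 1473.
Re < 2300 → laminar flow, so f = 64/Re = 64/1473 = 0.04345 (the turbulent correlation is not needed).
Total minor-loss coefficient ΣK = 1·1.2 + 1·0.54 = 1.74.
ΔP = [f·L/D + ΣK]·(ρV²/2) = [0.04345·8.67/0.0427 + 1.74]·(873·9.759²/2) = [8.823 + 1.74]·4.157e+04 = 4.391e+05 Pa.
Head loss h_f = ΔP/(ρg) = 4.391e+05/(873·9.81) = 51.3 m.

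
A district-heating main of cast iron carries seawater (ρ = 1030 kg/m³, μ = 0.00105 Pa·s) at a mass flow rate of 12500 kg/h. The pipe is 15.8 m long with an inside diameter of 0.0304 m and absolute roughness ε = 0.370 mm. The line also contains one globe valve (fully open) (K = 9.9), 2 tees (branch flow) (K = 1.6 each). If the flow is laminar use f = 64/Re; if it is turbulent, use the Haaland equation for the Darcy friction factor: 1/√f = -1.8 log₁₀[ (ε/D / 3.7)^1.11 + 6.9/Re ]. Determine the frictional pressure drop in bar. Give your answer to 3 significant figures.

ΔP ≈ 3.82 bar

ṁ = 12500 kg/h = 12500/3600 = 3.472 kg/s.
A = πD²/4 = π(0.0304)²/4 = 0.0007258 m²; mean velocity V = ṁ/(ρA) = 3.472/(1030 · 0.0007258) = 4.644 m/s.
Reynolds number Re = ρVD/μ = 1030 · 4.644 · 0.0304 / 0.00105 = 1.385e+05.
Re > 4000 → turbulent. Relative roughness ε/D = 0.00037/0.0304 = 0.0122. Haaland: 1/√f = -1.8 log₁₀[(0.0122/3.7)^1.11 + 6.9/1.385e+05] = -1.8 log₁₀[0.00175 + 4.98e-05] = 4.939, so f = 0.041.
Total minor-loss coefficient ΣK = 1·9.9 + 2·1.6 = 13.1.
ΔP = [f·L/D + ΣK]·(ρV²/2) = [0.041·15.8/0.0304 + 13.1]·(1030·4.644²/2) = [21.31 + 13.1]·1.111e+04 = 3.822e+05 Pa.
ΔP = 3.822e+05 Pa = 3.82 bar.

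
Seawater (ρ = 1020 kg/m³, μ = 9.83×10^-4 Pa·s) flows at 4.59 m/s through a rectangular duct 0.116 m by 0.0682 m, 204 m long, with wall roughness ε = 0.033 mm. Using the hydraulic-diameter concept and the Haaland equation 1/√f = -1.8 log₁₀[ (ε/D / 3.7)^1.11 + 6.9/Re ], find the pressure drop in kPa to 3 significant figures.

ΔP ≈ 434 kPa

Hydraulic diameter D_h = 4A/P = 4·(0.116·0.0682)/(2·(0.116+0.0682)) = 0.03164/0.3684 = 0.0859 m.
Re = ρVD_h/μ = 1020·4.59·0.0859/0.000983 = 4.091e+05.
ε/D_h = 3.3e-05/0.0859 = 0.000384; Haaland gives 1/√f = -1.8 log₁₀[3.79e-05+1.69e-05] = 7.671, so f = 0.01699.
ΔP = f(L/D_h)(ρV²/2) = 0.01699·204/0.0859·1.074e+04 = 4.336e+05 Pa.
ΔP = 434 kPa.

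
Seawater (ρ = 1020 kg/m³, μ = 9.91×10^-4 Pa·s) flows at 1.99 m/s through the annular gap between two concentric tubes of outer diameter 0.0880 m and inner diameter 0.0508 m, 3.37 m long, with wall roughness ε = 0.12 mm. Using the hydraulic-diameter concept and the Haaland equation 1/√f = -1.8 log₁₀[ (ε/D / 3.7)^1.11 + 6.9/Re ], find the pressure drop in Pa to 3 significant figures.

ΔP ≈ 5160 Pa

Hydraulic diameter D_h = 4A/P = D_o - D_i = 0.088 - 0.0508 = 0.0372 m.
Re = ρVD_h/μ = 1020·1.99·0.0372/0.000991 = 7.619e+04.
ε/D_h = 0.00012/0.0372 = 0.00323; Haaland gives 1/√f = -1.8 log₁₀[0.000402+9.06e-05] = 5.954, so f = 0.02821.
ΔP = f(L/D_h)(ρV²/2) = 0.02821·3.37/0.0372·2020 = 5161 Pa.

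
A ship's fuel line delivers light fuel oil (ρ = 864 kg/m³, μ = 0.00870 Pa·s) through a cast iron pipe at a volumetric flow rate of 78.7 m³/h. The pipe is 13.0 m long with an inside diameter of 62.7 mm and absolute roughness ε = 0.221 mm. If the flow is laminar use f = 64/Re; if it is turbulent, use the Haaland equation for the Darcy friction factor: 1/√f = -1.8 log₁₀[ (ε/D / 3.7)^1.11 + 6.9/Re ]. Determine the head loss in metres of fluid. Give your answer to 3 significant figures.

h_f ≈ 15.7 m

Q = 78.7 m³/h = 78.7/3600 = 0.02186 m³/s.
Cross-sectional area A = πD²/4 = π(0.0627)²/4 = 0.003088 m²; mean velocity V = Q/A = 0.02186/0.003088 = 7.08 m/s.
Reynolds number Re = ρVD/μ = 864 · 7.08 · 0.0627 / 0.0087 = 4.409e+04.
Re > 4000 → turbulent. Relative roughness ε/D = 0.000221/0.0627 = 0.00352. Haaland: 1/√f = -1.8 log₁₀[(0.00352/3.7)^1.11 + 6.9/4.409e+04] = -1.8 log₁₀[0.000443 + 0.000157] = 5.8, so f = 0.02973.
Darcy-Weisbach: ΔP = f(L/D)(ρV²/2) = 0.02973·(13/0.0627)·(864·7.08²/2) = 0.02973·207.3·2.166e+04 = 1.335e+05 Pa.
Head loss h_f = ΔP/(ρg) = 1.335e+05/(864·9.81) = 15.7 m.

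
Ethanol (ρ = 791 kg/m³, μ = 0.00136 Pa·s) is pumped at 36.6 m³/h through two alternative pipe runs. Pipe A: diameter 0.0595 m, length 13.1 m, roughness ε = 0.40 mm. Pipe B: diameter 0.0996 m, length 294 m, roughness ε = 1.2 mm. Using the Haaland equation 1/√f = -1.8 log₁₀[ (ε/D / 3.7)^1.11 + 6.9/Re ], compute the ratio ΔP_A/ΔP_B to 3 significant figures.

ΔP_A/ΔP_B ≈ 0.483

Pipe A: V = Q/A = 0.01017/0.002781 = 3.656 m/s; Re = 1.265e+05; ε/D = 0.00672; Haaland → f = 0.03391; ΔP_A = f(L/D)(ρV²/2) = 3.948e+04 Pa.
Pipe B: V = Q/A = 0.01017/0.007791 = 1.305 m/s; Re = 7.559e+04; ε/D = 0.012; Haaland → f = 0.04115; ΔP_B = f(L/D)(ρV²/2) = 8.18e+04 Pa.
ΔP_A/ΔP_B = 3.948e+04/8.18e+04 = 0.483.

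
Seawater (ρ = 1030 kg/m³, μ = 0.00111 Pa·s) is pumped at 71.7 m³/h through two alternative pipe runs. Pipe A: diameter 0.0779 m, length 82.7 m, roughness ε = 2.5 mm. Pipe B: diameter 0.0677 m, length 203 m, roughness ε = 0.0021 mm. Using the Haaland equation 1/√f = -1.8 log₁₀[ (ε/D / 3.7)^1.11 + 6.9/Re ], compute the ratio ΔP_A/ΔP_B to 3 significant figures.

ΔP_A/ΔP_B ≈ 0.837

Pipe A: V = Q/A = 0.01992/0.004766 = 4.179 m/s; Re = 3.021e+05; ε/D = 0.0321; Haaland → f = 0.05903; ΔP_A = f(L/D)(ρV²/2) = 5.635e+05 Pa.
Pipe B: V = Q/A = 0.01992/0.0036 = 5.533 m/s; Re = 3.476e+05; ε/D = 3.1e-05; Haaland → f = 0.01425; ΔP_B = f(L/D)(ρV²/2) = 6.735e+05 Pa.
ΔP_A/ΔP_B = 5.635e+05/6.735e+05 = 0.837.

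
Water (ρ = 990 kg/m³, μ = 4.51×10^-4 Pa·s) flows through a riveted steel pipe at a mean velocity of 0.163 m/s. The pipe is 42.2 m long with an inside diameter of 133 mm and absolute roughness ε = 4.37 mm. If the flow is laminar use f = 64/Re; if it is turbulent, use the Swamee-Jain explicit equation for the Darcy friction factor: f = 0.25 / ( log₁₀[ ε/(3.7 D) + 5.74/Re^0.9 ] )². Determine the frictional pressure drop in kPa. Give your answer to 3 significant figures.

Reynolds number Re = ρVD/μ = 990 · 0.163 · 0.133 / 0.000451 = 4.759e+04.
Re > 4000 → turbulent. Relative roughness ε/D = 0.00437/0.133 = 0.0329. Swamee-Jain: f = 0.25/(log₁₀[0.0329/3.7 + 5.74/4.759e+04^0.9])² = 0.25/(log₁₀[0.00888 + 0.000354])² = 0.25/(-2.035)² = 0.06039.
Darcy-Weisbach: ΔP = f(L/D)(ρV²/2) = 0.06039·(42.2/0.133)·(990·0.163²/2) = 0.06039·317.3·13.15 = 252 Pa.
ΔP = 252 Pa = 0.252 kPa.

ΔP ≈ 0.252 kPa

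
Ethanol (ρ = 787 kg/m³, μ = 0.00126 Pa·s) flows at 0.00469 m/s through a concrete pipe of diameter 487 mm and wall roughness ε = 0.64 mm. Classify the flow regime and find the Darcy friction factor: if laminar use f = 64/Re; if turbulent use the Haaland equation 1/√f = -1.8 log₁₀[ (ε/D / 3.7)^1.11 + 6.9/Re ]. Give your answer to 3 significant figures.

f ≈ 0.0449

Re = ρVD/μ = 787·0.00469·0.487/0.00126 = 1427.
Re < 2300 → laminar, so f = 64/Re = 0.04486 (roughness is irrelevant in laminar flow).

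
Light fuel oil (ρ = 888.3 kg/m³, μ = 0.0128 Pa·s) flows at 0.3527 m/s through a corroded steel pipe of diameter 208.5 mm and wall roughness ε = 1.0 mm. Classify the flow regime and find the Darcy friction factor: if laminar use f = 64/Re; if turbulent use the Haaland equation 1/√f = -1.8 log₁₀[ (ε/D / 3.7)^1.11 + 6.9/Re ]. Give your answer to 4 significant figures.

Re = ρVD/μ = 888.3·0.3527·0.2085/0.0128 = 5103.
Re > 4000 → turbulent. ε/D = 0.001/0.2085 = 0.0048; Haaland: 1/√f = -1.8 log₁₀[0.000624 + 0.00135] = 4.868, so f = 0.04221.

f ≈ 0.04221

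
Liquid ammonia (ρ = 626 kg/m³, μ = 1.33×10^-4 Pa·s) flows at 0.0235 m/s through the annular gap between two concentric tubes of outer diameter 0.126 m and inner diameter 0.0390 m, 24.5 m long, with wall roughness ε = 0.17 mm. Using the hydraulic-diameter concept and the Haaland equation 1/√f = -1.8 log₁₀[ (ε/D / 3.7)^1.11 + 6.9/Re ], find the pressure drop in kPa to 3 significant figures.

Hydraulic diameter D_h = 4A/P = D_o - D_i = 0.126 - 0.039 = 0.087 m.
Re = ρVD_h/μ = 626·0.0235·0.087/0.000133 = 9623.
ε/D_h = 0.00017/0.087 = 0.00195; Haaland gives 1/√f = -1.8 log₁₀[0.00023+0.000717] = 5.442, so f = 0.03376.
ΔP = f(L/D_h)(ρV²/2) = 0.03376·24.5/0.087·0.1729 = 1.643 Pa.
ΔP = 0.00164 kPa.

ΔP ≈ 0.00164 kPa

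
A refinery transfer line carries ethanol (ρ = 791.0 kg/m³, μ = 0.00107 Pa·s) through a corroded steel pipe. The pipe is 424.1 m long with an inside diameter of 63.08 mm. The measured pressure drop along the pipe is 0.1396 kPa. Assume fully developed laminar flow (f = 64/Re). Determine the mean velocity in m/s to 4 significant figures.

V ≈ 0.03825 m/s

For laminar flow, f = 64/Re with Re = ρVD/μ, so Darcy-Weisbach reduces to ΔP = 32μLV/D². Solving for V: V = ΔP·D²/(32μL) = 139.6·(0.06308)²/(32·0.00107·424.1) = 0.03825 m/s.
Check: Re = ρVD/μ = 791·0.03825·0.06308/0.00107 = 1784 < 2300, so the laminar assumption holds.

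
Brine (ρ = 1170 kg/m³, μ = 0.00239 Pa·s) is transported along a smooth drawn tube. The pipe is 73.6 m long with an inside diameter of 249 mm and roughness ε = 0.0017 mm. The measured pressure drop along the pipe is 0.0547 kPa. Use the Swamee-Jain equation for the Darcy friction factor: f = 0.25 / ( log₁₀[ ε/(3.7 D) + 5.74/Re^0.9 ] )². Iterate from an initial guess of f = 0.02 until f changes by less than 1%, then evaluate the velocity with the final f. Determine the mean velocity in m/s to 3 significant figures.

V ≈ 0.104 m/s

Rearranging Darcy-Weisbach: V = √(2·ΔP·D/(f·L·ρ)). With ε/D = 1.7e-06/0.249 = 6.83e-06, iterate starting from f = 0.02:
  f = 0.02 → V = √(2·54.7·0.249/(0.02·73.6·1170)) = 0.1258 m/s; Re = ρVD/μ = 1.533e+04; f → 0.02764
  f = 0.02764 → V = 0.107 m/s; Re = 1.304e+04; f → 0.02884
  f = 0.02884 → V = 0.1047 m/s; Re = 1.277e+04; f → 0.02901
Converged (Δf/f < 1%). With the final f = 0.02901: V = √(2·54.7·0.249/(0.02901·73.6·1170)) = 0.1044 m/s.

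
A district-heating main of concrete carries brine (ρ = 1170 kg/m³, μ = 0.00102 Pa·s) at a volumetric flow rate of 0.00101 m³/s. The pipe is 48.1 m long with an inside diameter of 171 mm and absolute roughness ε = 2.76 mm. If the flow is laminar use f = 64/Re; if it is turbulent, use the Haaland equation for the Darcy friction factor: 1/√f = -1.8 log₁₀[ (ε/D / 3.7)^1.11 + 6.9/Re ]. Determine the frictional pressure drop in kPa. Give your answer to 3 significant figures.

ΔP ≈ 0.0158 kPa

Cross-sectional area A = πD²/4 = π(0.171)²/4 = 0.02297 m²; mean velocity V = Q/A = 0.00101/0.02297 = 0.04398 m/s.
Reynolds number Re = ρVD/μ = 1170 · 0.04398 · 0.171 / 0.00102 = 8626.
Re > 4000 → turbulent. Relative roughness ε/D = 0.00276/0.171 = 0.0161. Haaland: 1/√f = -1.8 log₁₀[(0.0161/3.7)^1.11 + 6.9/8626] = -1.8 log₁₀[0.0024 + 0.0008] = 4.491, so f = 0.04958.
Darcy-Weisbach: ΔP = f(L/D)(ρV²/2) = 0.04958·(48.1/0.171)·(1170·0.04398²/2) = 0.04958·281.3·1.131 = 15.78 Pa.
ΔP = 15.78 Pa = 0.0158 kPa.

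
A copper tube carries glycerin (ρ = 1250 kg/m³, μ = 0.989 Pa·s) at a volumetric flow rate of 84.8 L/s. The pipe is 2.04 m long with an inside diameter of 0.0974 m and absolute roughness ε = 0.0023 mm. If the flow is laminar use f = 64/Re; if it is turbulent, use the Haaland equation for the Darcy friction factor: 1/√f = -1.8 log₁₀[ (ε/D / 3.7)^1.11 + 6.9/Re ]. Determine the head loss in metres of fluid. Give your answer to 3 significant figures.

Q = 84.8 L/s = 84.8/1000 = 0.0848 m³/s.
Cross-sectional area A = πD²/4 = π(0.0974)²/4 = 0.007451 m²; mean velocity V = Q/A = 0.0848/0.007451 = 11.38 m/s.
Reynolds number Re = ρVD/μ = 1250 · 11.38 · 0.0974 / 0.989 = 1401.
Re < 2300 → laminar flow, so f = 64/Re = 64/1401 = 0.04568 (the turbulent correlation is not needed).
Darcy-Weisbach: ΔP = f(L/D)(ρV²/2) = 0.04568·(2.04/0.0974)·(1250·11.38²/2) = 0.04568·20.94·8.096e+04 = 7.745e+04 Pa.
Head loss h_f = ΔP/(ρg) = 7.745e+04/(1250·9.81) = 6.32 m.

h_f ≈ 6.32 m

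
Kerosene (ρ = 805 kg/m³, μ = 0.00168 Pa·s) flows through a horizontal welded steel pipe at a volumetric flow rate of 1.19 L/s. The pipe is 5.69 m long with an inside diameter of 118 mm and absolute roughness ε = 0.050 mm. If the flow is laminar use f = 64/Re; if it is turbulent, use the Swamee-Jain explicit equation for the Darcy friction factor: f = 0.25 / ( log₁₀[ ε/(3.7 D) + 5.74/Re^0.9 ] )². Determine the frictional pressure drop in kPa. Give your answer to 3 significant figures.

ΔP ≈ 0.00831 kPa

Q = 1.19 L/s = 1.19/1000 = 0.00119 m³/s.
Cross-sectional area A = πD²/4 = π(0.118)²/4 = 0.01094 m²; mean velocity V = Q/A = 0.00119/0.01094 = 0.1088 m/s.
Reynolds number Re = ρVD/μ = 805 · 0.1088 · 0.118 / 0.00168 = 6153.
Re > 4000 → turbulent. Relative roughness ε/D = 5e-05/0.118 = 0.000424. Swamee-Jain: f = 0.25/(log₁₀[0.000424/3.7 + 5.74/6153^0.9])² = 0.25/(log₁₀[0.000115 + 0.00223])² = 0.25/(-2.63)² = 0.03616.
Darcy-Weisbach: ΔP = f(L/D)(ρV²/2) = 0.03616·(5.69/0.118)·(805·0.1088²/2) = 0.03616·48.22·4.766 = 8.309 Pa.
ΔP = 8.309 Pa = 0.00831 kPa.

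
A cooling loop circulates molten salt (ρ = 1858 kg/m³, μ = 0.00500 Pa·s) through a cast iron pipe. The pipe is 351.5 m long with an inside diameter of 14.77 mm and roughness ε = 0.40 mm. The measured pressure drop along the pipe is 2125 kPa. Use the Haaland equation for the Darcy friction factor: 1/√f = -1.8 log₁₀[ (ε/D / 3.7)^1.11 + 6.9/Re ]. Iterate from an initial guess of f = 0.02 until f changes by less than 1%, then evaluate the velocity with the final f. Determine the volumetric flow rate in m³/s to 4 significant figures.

Rearranging Darcy-Weisbach: V = √(2·ΔP·D/(f·L·ρ)). With ε/D = 0.0004/0.01477 = 0.0271, iterate starting from f = 0.02:
  f = 0.02 → V = √(2·2.125e+06·0.01477/(0.02·351.5·1858)) = 2.192 m/s; Re = ρVD/μ = 1.203e+04; f → 0.05756
  f = 0.05756 → V = 1.292 m/s; Re = 7092; f → 0.05931
  f = 0.05931 → V = 1.273 m/s; Re = 6987; f → 0.05938
Converged (Δf/f < 1%). With the final f = 0.05938: V = √(2·2.125e+06·0.01477/(0.05938·351.5·1858)) = 1.272 m/s.
Q = V·A = 1.272·(π/4·0.01477²) = 0.000218 m³/s = 2.180×10^-4 m³/s.

Q ≈ 2.180×10^-4 m³/s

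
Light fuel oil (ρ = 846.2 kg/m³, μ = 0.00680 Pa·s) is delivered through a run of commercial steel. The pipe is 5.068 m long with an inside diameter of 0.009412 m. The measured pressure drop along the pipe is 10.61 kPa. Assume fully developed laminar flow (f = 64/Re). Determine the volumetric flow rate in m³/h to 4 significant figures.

Q ≈ 0.2135 m³/h

For laminar flow, f = 64/Re with Re = ρVD/μ, so Darcy-Weisbach reduces to ΔP = 32μLV/D². Solving for V: V = ΔP·D²/(32μL) = 1.061e+04·(0.009412)²/(32·0.0068·5.068) = 0.8523 m/s.
Check: Re = ρVD/μ = 846.2·0.8523·0.009412/0.0068 = 998.2 < 2300, so the laminar assumption holds.
Q = V·A = 0.8523·(π/4·0.009412²) = 5.93e-05 m³/s = 0.2135 m³/h.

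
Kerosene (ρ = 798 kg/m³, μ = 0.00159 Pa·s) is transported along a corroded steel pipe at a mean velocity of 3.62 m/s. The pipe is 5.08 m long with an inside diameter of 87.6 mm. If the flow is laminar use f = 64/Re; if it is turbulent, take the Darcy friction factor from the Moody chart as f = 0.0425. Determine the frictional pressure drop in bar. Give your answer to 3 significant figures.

ΔP ≈ 0.129 bar

Reynolds number Re = ρVD/μ = 798 · 3.62 · 0.0876 / 0.00159 = 1.592e+05.
Re > 4000 → turbulent; use the Moody-chart value f = 0.0425.
Darcy-Weisbach: ΔP = f(L/D)(ρV²/2) = 0.0425·(5.08/0.0876)·(798·3.62²/2) = 0.0425·57.99·5229 = 1.289e+04 Pa.
ΔP = 1.289e+04 Pa = 0.129 bar.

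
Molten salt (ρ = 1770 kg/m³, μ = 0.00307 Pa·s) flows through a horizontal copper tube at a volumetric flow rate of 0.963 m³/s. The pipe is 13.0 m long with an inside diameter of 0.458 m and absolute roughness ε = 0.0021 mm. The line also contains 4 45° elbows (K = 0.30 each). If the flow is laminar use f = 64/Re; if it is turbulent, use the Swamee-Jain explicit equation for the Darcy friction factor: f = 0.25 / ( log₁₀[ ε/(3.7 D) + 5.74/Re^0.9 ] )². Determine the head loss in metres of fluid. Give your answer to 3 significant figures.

h_f ≈ 2.63 m

Cross-sectional area A = πD²/4 = π(0.458)²/4 = 0.1647 m²; mean velocity V = Q/A = 0.963/0.1647 = 5.845 m/s.
Reynolds number Re = ρVD/μ = 1770 · 5.845 · 0.458 / 0.00307 = 1.543e+06.
Re > 4000 → turbulent. Relative roughness ε/D = 2.1e-06/0.458 = 4.59e-06. Swamee-Jain: f = 0.25/(log₁₀[4.59e-06/3.7 + 5.74/1.543e+06^0.9])² = 0.25/(log₁₀[1.24e-06 + 1.55e-05])² = 0.25/(-4.777)² = 0.01095.
Total minor-loss coefficient ΣK = 4·0.3 = 1.2.
ΔP = [f·L/D + ΣK]·(ρV²/2) = [0.01095·13/0.458 + 1.2]·(1770·5.845²/2) = [0.3109 + 1.2]·3.024e+04 = 4.569e+04 Pa.
Head loss h_f = ΔP/(ρg) = 4.569e+04/(1770·9.81) = 2.63 m.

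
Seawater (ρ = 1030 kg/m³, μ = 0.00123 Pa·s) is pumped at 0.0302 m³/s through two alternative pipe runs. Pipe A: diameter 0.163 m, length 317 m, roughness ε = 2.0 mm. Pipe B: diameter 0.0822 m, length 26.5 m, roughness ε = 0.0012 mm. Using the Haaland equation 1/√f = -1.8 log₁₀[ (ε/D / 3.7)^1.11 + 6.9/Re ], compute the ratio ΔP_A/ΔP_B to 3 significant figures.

ΔP_A/ΔP_B ≈ 1.16

Pipe A: V = Q/A = 0.0302/0.02087 = 1.447 m/s; Re = 1.975e+05; ε/D = 0.0123; Haaland → f = 0.041; ΔP_A = f(L/D)(ρV²/2) = 8.602e+04 Pa.
Pipe B: V = Q/A = 0.0302/0.005307 = 5.691 m/s; Re = 3.917e+05; ε/D = 1.46e-05; Haaland → f = 0.0138; ΔP_B = f(L/D)(ρV²/2) = 7.417e+04 Pa.
ΔP_A/ΔP_B = 8.602e+04/7.417e+04 = 1.16.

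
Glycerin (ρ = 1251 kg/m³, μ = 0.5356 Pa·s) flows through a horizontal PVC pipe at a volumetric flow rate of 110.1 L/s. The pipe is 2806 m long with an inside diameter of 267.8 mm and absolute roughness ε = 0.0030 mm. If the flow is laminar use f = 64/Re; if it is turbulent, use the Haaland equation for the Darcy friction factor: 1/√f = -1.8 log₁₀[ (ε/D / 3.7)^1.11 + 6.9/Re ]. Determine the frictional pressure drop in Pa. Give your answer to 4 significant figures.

Q = 110.1 L/s = 110.1/1000 = 0.1101 m³/s.
Cross-sectional area A = πD²/4 = π(0.2678)²/4 = 0.05633 m²; mean velocity V = Q/A = 0.1101/0.05633 = 1.955 m/s.
Reynolds number Re = ρVD/μ = 1251 · 1.955 · 0.2678 / 0.536 = 1223.
Re < 2300 → laminar flow, so f = 64/Re = 64/1223 = 0.05235 (the turbulent correlation is not needed).
Darcy-Weisbach: ΔP = f(L/D)(ρV²/2) = 0.05235·(2806/0.2678)·(1251·1.955²/2) = 0.05235·1.048e+04·2390 = 1.311e+06 Pa.

ΔP ≈ 1311000 Pa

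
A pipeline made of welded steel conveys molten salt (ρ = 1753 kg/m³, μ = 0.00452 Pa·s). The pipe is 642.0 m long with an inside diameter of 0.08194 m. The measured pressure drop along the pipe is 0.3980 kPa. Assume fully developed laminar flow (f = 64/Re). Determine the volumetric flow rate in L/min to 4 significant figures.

For laminar flow, f = 64/Re with Re = ρVD/μ, so Darcy-Weisbach reduces to ΔP = 32μLV/D². Solving for V: V = ΔP·D²/(32μL) = 398·(0.08194)²/(32·0.00452·642) = 0.02878 m/s.
Check: Re = ρVD/μ = 1753·0.02878·0.08194/0.00452 = 914.5 < 2300, so the laminar assumption holds.
Q = V·A = 0.02878·(π/4·0.08194²) = 0.0001518 m³/s = 9.105 L/min.

Q ≈ 9.105 L/min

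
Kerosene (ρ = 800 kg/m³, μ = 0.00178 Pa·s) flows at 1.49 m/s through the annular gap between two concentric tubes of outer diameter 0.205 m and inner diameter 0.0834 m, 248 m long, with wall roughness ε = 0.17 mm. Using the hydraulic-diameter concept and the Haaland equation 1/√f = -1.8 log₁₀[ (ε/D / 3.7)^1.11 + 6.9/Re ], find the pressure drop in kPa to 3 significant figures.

ΔP ≈ 42.8 kPa

Hydraulic diameter D_h = 4A/P = D_o - D_i = 0.205 - 0.0834 = 0.1216 m.
Re = ρVD_h/μ = 800·1.49·0.1216/0.00178 = 8.143e+04.
ε/D_h = 0.00017/0.1216 = 0.0014; Haaland gives 1/√f = -1.8 log₁₀[0.000159+8.47e-05] = 6.504, so f = 0.02364.
ΔP = f(L/D_h)(ρV²/2) = 0.02364·248/0.1216·888 = 4.281e+04 Pa.
ΔP = 42.8 kPa.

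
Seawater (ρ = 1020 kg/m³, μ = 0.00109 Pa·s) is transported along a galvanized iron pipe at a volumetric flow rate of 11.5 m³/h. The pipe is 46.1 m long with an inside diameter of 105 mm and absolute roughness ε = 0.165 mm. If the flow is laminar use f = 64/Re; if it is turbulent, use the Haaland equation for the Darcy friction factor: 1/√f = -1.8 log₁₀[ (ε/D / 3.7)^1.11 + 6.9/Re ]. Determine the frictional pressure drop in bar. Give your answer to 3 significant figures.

ΔP ≈ 0.00799 bar

Q = 11.5 m³/h = 11.5/3600 = 0.003194 m³/s.
Cross-sectional area A = πD²/4 = π(0.105)²/4 = 0.008659 m²; mean velocity V = Q/A = 0.003194/0.008659 = 0.3689 m/s.
Reynolds number Re = ρVD/μ = 1020 · 0.3689 · 0.105 / 0.00109 = 3.625e+04.
Re > 4000 → turbulent. Relative roughness ε/D = 0.000165/0.105 = 0.00157. Haaland: 1/√f = -1.8 log₁₀[(0.00157/3.7)^1.11 + 6.9/3.625e+04] = -1.8 log₁₀[0.000181 + 0.00019] = 6.175, so f = 0.02623.
Darcy-Weisbach: ΔP = f(L/D)(ρV²/2) = 0.02623·(46.1/0.105)·(1020·0.3689²/2) = 0.02623·439·69.41 = 799.3 Pa.
ΔP = 799.3 Pa = 0.00799 bar.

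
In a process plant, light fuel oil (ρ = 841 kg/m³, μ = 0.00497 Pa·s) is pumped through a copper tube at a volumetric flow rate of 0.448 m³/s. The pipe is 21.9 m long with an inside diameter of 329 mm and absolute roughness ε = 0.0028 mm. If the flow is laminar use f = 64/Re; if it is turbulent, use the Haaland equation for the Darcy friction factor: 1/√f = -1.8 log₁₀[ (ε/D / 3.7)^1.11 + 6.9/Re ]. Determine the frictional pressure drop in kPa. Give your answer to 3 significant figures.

Cross-sectional area A = πD²/4 = π(0.329)²/4 = 0.08501 m²; mean velocity V = Q/A = 0.448/0.08501 = 5.27 m/s.
Reynolds number Re = ρVD/μ = 841 · 5.27 · 0.329 / 0.00497 = 2.934e+05.
Re > 4000 → turbulent. Relative roughness ε/D = 2.8e-06/0.329 = 8.51e-06. Haaland: 1/√f = -1.8 log₁₀[(8.51e-06/3.7)^1.11 + 6.9/2.934e+05] = -1.8 log₁₀[5.52e-07 + 2.35e-05] = 8.313, so f = 0.01447.
Darcy-Weisbach: ΔP = f(L/D)(ρV²/2) = 0.01447·(21.9/0.329)·(841·5.27²/2) = 0.01447·66.57·1.168e+04 = 1.125e+04 Pa.
ΔP = 1.125e+04 Pa = 11.2 kPa.

ΔP ≈ 11.2 kPa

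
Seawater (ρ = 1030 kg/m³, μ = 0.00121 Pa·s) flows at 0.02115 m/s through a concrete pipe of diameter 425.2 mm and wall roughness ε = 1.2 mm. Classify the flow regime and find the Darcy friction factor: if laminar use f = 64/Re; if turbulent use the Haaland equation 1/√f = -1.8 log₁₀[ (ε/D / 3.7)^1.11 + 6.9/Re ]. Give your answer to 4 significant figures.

Re = ρVD/μ = 1030·0.02115·0.4252/0.00121 = 7655.
Re > 4000 → turbulent. ε/D = 0.0012/0.4252 = 0.00282; Haaland: 1/√f = -1.8 log₁₀[0.000346 + 0.000901] = 5.227, so f = 0.0366.

f ≈ 0.03660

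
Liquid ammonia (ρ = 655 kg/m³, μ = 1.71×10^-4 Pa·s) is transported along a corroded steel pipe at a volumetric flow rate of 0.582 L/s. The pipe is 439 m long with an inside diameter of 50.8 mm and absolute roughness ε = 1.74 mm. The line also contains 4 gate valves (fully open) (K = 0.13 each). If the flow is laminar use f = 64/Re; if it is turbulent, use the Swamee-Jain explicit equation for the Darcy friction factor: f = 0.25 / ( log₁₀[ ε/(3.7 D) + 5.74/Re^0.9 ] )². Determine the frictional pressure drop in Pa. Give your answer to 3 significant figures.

ΔP ≈ 14300 Pa

Q = 0.582 L/s = 0.582/1000 = 0.000582 m³/s.
Cross-sectional area A = πD²/4 = π(0.0508)²/4 = 0.002027 m²; mean velocity V = Q/A = 0.000582/0.002027 = 0.2871 m/s.
Reynolds number Re = ρVD/μ = 655 · 0.2871 · 0.0508 / 0.000171 = 5.587e+04.
Re > 4000 → turbulent. Relative roughness ε/D = 0.00174/0.0508 = 0.0343. Swamee-Jain: f = 0.25/(log₁₀[0.0343/3.7 + 5.74/5.587e+04^0.9])² = 0.25/(log₁₀[0.00926 + 0.000306])² = 0.25/(-2.019)² = 0.06131.
Total minor-loss coefficient ΣK = 4·0.13 = 0.52.
ΔP = [f·L/D + ΣK]·(ρV²/2) = [0.06131·439/0.0508 + 0.52]·(655·0.2871²/2) = [529.8 + 0.52]·27 = 1.432e+04 Pa.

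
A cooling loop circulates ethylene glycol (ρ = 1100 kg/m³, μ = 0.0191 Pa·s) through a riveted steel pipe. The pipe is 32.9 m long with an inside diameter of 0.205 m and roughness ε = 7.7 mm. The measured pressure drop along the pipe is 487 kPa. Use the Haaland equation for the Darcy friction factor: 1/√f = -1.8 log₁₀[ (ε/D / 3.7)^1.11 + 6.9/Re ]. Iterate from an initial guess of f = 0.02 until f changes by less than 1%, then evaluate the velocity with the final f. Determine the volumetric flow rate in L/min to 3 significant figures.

Rearranging Darcy-Weisbach: V = √(2·ΔP·D/(f·L·ρ)). With ε/D = 0.0077/0.205 = 0.0376, iterate starting from f = 0.02:
  f = 0.02 → V = √(2·4.87e+05·0.205/(0.02·32.9·1100)) = 16.61 m/s; Re = ρVD/μ = 1.961e+05; f → 0.06318
  f = 0.06318 → V = 9.345 m/s; Re = 1.103e+05; f → 0.06329
Converged (Δf/f < 1%). With the final f = 0.06329: V = √(2·4.87e+05·0.205/(0.06329·32.9·1100)) = 9.337 m/s.
Q = V·A = 9.337·(π/4·0.205²) = 0.3082 m³/s = 18500 L/min.

Q ≈ 18500 L/min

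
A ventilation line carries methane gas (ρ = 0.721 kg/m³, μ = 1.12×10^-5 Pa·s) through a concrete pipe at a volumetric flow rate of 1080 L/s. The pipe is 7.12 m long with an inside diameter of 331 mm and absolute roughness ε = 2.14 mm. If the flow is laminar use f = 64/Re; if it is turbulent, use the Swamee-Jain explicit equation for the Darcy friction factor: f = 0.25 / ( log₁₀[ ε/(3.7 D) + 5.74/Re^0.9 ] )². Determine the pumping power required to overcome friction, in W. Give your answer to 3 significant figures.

P ≈ 44.0 W

Q = 1080 L/s = 1080/1000 = 1.08 m³/s.
Cross-sectional area A = πD²/4 = π(0.331)²/4 = 0.08605 m²; mean velocity V = Q/A = 1.08/0.08605 = 12.55 m/s.
Reynolds number Re = ρVD/μ = 0.721 · 12.55 · 0.331 / 1.12e-05 = 2.674e+05.
Re > 4000 → turbulent. Relative roughness ε/D = 0.00214/0.331 = 0.00647. Swamee-Jain: f = 0.25/(log₁₀[0.00647/3.7 + 5.74/2.674e+05^0.9])² = 0.25/(log₁₀[0.00175 + 7.49e-05])² = 0.25/(-2.739)² = 0.03331.
Darcy-Weisbach: ΔP = f(L/D)(ρV²/2) = 0.03331·(7.12/0.331)·(0.721·12.55²/2) = 0.03331·21.51·56.79 = 40.7 Pa.
Pumping power P = QΔP = 1.08·40.7 = 43.95 W = 44.0 W.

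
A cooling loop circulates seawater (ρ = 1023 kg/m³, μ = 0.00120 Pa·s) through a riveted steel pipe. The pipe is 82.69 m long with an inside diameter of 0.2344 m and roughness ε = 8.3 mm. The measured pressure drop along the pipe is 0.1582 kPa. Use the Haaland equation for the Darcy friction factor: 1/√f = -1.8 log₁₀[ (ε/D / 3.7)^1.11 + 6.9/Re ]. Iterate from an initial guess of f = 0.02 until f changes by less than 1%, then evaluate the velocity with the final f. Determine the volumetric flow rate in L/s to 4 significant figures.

Rearranging Darcy-Weisbach: V = √(2·ΔP·D/(f·L·ρ)). With ε/D = 0.0083/0.2344 = 0.0354, iterate starting from f = 0.02:
  f = 0.02 → V = √(2·158.2·0.2344/(0.02·82.69·1023)) = 0.2094 m/s; Re = ρVD/μ = 4.184e+04; f → 0.06213
  f = 0.06213 → V = 0.1188 m/s; Re = 2.374e+04; f → 0.06264
Converged (Δf/f < 1%). With the final f = 0.06264: V = √(2·158.2·0.2344/(0.06264·82.69·1023)) = 0.1183 m/s.
Q = V·A = 0.1183·(π/4·0.2344²) = 0.005105 m³/s = 5.105 L/s.

Q ≈ 5.105 L/s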